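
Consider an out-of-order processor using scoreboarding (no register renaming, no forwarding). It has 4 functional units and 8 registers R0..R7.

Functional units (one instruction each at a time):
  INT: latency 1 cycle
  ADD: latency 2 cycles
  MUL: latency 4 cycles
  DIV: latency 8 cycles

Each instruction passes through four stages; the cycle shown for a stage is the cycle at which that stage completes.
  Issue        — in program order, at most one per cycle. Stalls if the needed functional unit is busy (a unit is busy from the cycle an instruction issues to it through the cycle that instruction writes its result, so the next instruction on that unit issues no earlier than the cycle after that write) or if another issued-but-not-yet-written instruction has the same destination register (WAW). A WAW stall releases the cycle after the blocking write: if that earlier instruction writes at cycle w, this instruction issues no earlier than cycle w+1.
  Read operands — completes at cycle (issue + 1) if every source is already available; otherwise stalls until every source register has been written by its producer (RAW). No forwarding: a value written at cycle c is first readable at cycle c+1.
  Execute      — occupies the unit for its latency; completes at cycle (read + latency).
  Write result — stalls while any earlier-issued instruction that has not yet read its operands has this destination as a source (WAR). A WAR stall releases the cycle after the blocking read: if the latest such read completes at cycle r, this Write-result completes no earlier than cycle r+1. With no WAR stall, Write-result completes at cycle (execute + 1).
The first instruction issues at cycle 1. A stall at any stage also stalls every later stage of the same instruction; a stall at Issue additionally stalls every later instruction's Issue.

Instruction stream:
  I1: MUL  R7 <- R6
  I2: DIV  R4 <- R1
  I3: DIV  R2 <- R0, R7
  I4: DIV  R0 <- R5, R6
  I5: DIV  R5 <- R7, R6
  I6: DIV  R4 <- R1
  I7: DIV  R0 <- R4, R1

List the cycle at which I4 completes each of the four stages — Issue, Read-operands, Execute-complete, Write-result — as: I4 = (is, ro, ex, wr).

t=1  issue I1 (MUL)
t=2  I1 read-ops, issue I2 (DIV)
t=3  I2 read-ops
t=6  I1 finished on MUL
t=7  I1→R7
t=11  I2 finished on DIV
t=12  I2→R4
t=13  issue I3 (DIV)
t=14  I3 read-ops
t=22  I3 finished on DIV
t=23  I3→R2
t=24  issue I4 (DIV)
t=25  I4 read-ops
t=33  I4 finished on DIV
t=34  I4→R0
t=35  issue I5 (DIV)
t=36  I5 read-ops
t=44  I5 finished on DIV
t=45  I5→R5
t=46  issue I6 (DIV)
t=47  I6 read-ops
t=55  I6 finished on DIV
t=56  I6→R4
t=57  issue I7 (DIV)
t=58  I7 read-ops
t=66  I7 finished on DIV
t=67  I7→R0

I4 = (24, 25, 33, 34)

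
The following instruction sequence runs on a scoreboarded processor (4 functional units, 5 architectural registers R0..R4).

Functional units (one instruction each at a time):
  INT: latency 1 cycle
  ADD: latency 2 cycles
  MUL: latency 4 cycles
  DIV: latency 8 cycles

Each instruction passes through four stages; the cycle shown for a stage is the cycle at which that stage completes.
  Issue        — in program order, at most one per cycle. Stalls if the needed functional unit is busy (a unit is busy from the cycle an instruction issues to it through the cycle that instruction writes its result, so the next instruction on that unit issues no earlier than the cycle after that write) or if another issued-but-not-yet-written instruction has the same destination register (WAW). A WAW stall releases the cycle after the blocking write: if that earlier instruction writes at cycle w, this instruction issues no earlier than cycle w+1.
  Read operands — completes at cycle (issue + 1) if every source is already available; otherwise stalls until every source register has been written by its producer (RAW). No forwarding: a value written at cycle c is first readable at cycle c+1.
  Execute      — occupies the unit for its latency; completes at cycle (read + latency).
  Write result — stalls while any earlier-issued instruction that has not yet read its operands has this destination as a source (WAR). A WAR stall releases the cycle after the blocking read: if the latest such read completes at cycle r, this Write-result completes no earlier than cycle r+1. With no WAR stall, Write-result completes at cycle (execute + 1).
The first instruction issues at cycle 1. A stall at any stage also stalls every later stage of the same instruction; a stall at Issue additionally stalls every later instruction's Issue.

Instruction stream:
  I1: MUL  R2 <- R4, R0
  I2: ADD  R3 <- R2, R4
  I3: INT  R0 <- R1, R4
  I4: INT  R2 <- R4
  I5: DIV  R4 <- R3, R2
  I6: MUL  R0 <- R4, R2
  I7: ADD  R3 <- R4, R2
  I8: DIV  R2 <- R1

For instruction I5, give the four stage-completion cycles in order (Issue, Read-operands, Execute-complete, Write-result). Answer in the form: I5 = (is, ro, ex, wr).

cycle 1: I1 dispatched to MUL
cycle 2: I1 operands ready, I2 dispatched to ADD
cycle 3: I3 dispatched to INT
cycle 4: I3 operands ready
cycle 5: I3 complete
cycle 6: I1 complete, R0←I3
cycle 7: R2←I1
cycle 8: I2 operands ready, I4 dispatched to INT
cycle 9: I4 operands ready, I5 dispatched to DIV
cycle 10: I2 complete, I4 complete, I6 dispatched to MUL
cycle 11: R3←I2, R2←I4
cycle 12: I5 operands ready, I7 dispatched to ADD
cycle 20: I5 complete
cycle 21: R4←I5
cycle 22: I6 operands ready, I7 operands ready, I8 dispatched to DIV
cycle 23: I8 operands ready
cycle 24: I7 complete
cycle 25: R3←I7
cycle 26: I6 complete
cycle 27: R0←I6
cycle 31: I8 complete
cycle 32: R2←I8

I5 = (9, 12, 20, 21)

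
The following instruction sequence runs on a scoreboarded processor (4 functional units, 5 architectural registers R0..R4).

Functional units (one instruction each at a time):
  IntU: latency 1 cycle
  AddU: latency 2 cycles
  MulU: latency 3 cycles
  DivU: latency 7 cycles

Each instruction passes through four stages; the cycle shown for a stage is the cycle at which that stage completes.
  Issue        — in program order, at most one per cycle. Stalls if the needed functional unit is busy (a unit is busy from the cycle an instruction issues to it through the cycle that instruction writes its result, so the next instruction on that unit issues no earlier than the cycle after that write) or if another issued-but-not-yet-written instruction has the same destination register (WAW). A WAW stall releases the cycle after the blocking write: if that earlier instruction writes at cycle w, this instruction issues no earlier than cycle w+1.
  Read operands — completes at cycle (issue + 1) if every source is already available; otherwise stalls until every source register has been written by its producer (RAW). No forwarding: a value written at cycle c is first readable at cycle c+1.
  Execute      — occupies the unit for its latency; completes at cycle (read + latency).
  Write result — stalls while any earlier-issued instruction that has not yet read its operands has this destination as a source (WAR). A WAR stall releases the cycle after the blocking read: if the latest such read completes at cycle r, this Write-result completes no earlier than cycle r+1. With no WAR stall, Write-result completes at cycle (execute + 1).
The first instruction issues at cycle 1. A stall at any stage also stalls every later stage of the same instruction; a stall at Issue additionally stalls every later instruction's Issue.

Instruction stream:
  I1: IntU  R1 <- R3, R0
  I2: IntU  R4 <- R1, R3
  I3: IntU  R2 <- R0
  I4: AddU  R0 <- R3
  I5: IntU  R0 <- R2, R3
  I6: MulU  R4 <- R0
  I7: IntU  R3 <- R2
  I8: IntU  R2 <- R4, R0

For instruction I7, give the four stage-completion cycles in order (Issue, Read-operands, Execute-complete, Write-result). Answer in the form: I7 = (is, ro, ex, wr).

I7 = (19, 20, 21, 22)

cycle 1: I1→IntU
cycle 2: I1 RO
cycle 3: I1 EX
cycle 4: I1 WR R1
cycle 5: I2→IntU
cycle 6: I2 RO
cycle 7: I2 EX
cycle 8: I2 WR R4
cycle 9: I3→IntU
cycle 10: I3 RO | I4→AddU
cycle 11: I3 EX | I4 RO
cycle 12: I3 WR R2
cycle 13: I4 EX
cycle 14: I4 WR R0
cycle 15: I5→IntU
cycle 16: I5 RO | I6→MulU
cycle 17: I5 EX
cycle 18: I5 WR R0
cycle 19: I6 RO | I7→IntU
cycle 20: I7 RO
cycle 21: I7 EX
cycle 22: I6 EX | I7 WR R3
cycle 23: I6 WR R4 | I8→IntU
cycle 24: I8 RO
cycle 25: I8 EX
cycle 26: I8 WR R2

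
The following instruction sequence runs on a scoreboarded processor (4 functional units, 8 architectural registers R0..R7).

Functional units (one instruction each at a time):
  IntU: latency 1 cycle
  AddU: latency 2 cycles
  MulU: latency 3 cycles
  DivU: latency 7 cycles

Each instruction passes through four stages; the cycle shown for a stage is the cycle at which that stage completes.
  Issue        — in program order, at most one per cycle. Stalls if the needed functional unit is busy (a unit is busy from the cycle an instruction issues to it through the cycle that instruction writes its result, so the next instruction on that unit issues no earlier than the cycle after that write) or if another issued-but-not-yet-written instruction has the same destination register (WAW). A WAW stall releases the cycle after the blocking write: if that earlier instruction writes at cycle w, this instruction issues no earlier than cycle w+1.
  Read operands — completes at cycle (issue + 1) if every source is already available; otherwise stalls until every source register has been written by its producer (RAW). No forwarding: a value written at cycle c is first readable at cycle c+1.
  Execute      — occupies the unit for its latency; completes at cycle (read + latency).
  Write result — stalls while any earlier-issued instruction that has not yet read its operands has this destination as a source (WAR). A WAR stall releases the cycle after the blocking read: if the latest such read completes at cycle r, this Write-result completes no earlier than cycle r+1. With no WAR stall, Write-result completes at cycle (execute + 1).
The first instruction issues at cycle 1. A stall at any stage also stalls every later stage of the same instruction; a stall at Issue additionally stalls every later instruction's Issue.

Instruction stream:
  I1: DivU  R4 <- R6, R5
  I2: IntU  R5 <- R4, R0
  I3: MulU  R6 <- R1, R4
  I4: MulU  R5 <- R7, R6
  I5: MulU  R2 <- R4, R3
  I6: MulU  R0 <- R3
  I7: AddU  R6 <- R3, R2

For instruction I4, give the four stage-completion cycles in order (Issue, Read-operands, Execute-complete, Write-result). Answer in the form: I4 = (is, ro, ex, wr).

I4 = (16, 17, 20, 21)

cycle 1: issue I1 (DivU)
cycle 2: I1 read-ops | issue I2 (IntU)
cycle 3: issue I3 (MulU)
cycle 9: I1 finished on DivU
cycle 10: I1→R4
cycle 11: I2 read-ops | I3 read-ops
cycle 12: I2 finished on IntU
cycle 13: I2→R5
cycle 14: I3 finished on MulU
cycle 15: I3→R6
cycle 16: issue I4 (MulU)
cycle 17: I4 read-ops
cycle 20: I4 finished on MulU
cycle 21: I4→R5
cycle 22: issue I5 (MulU)
cycle 23: I5 read-ops
cycle 26: I5 finished on MulU
cycle 27: I5→R2
cycle 28: issue I6 (MulU)
cycle 29: I6 read-ops | issue I7 (AddU)
cycle 30: I7 read-ops
cycle 32: I6 finished on MulU | I7 finished on AddU
cycle 33: I6→R0 | I7→R6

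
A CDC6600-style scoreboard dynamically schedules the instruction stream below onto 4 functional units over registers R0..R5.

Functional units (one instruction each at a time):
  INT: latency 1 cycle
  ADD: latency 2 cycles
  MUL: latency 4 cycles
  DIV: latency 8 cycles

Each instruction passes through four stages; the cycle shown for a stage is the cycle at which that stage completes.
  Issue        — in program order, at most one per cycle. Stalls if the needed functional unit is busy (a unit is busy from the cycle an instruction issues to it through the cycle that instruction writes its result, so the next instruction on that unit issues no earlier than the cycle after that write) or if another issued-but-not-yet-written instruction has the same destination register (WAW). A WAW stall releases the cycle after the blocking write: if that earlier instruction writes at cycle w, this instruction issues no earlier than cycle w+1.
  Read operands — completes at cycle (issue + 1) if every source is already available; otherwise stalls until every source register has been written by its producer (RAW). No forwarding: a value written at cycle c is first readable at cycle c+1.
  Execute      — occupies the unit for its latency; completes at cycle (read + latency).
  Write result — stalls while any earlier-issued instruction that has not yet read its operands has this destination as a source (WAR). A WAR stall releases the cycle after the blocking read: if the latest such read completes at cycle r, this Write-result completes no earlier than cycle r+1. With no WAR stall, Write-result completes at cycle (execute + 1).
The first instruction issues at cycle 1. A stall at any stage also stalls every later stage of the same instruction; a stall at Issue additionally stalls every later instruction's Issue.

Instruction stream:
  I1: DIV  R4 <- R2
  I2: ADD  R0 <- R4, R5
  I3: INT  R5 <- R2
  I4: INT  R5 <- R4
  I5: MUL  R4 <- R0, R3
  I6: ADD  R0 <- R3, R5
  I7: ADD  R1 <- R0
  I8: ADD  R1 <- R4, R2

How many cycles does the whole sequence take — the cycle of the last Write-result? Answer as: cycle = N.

c1: I1 dispatched to DIV
c2: I1 operands ready; I2 dispatched to ADD
c3: I3 dispatched to INT
c4: I3 operands ready
c5: I3 complete
c10: I1 complete
c11: R4←I1
c12: I2 operands ready
c13: R5←I3
c14: I2 complete; I4 dispatched to INT
c15: R0←I2; I4 operands ready; I5 dispatched to MUL
c16: I4 complete; I5 operands ready; I6 dispatched to ADD
c17: R5←I4
c18: I6 operands ready
c20: I5 complete; I6 complete
c21: R4←I5; R0←I6
c22: I7 dispatched to ADD
c23: I7 operands ready
c25: I7 complete
c26: R1←I7
c27: I8 dispatched to ADD
c28: I8 operands ready
c30: I8 complete
c31: R1←I8

cycle = 31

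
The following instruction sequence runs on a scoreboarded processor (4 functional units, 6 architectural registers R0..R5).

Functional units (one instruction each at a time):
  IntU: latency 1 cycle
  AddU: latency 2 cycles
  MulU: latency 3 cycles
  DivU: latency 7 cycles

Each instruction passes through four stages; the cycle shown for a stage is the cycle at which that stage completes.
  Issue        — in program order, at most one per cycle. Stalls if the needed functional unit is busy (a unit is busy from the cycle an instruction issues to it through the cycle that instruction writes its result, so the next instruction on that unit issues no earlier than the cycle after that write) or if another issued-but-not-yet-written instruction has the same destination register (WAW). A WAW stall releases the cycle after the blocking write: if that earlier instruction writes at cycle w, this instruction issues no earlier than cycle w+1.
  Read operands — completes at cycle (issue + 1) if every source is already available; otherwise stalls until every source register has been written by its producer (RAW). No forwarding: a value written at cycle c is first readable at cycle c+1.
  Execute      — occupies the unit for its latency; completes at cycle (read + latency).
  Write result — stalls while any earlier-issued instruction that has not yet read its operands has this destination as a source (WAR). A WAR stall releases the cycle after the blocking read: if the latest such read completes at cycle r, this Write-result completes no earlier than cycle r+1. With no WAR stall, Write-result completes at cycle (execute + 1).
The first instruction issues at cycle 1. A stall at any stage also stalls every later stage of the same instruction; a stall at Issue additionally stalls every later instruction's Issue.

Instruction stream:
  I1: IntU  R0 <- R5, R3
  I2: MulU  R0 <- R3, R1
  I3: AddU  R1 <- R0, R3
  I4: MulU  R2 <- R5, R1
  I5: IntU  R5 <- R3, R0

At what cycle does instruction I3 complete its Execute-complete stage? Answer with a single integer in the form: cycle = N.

cycle = 13

[1] I1→IntU
[2] I1 RO
[3] I1 EX
[4] I1 WR R0
[5] I2→MulU
[6] I2 RO · I3→AddU
[9] I2 EX
[10] I2 WR R0
[11] I3 RO · I4→MulU
[12] I5→IntU
[13] I3 EX · I5 RO
[14] I3 WR R1 · I5 EX
[15] I4 RO
[16] I5 WR R5
[18] I4 EX
[19] I4 WR R2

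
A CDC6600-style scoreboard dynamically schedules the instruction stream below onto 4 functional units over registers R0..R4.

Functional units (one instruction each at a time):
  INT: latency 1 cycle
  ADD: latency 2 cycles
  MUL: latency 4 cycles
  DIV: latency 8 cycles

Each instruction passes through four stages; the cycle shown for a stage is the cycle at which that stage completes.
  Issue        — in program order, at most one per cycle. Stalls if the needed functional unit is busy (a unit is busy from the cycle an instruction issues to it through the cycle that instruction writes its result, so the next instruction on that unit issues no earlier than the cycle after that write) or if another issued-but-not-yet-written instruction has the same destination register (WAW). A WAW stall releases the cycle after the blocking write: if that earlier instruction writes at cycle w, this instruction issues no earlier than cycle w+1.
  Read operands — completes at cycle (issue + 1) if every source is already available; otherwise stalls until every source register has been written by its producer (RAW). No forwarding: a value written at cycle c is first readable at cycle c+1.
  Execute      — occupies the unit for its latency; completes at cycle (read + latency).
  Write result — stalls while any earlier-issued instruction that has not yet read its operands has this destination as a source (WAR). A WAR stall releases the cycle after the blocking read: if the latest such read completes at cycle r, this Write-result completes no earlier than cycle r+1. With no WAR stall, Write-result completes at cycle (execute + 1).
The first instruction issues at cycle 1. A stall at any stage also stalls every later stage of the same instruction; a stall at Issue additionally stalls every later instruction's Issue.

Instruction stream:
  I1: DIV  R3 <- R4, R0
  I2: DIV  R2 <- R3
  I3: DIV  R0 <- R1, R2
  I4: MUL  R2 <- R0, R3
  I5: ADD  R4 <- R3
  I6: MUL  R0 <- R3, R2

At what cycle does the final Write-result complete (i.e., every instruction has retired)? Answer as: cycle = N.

[I1] 1/2/10/11
[I2] 12/13/21/22  (struct: DIV busy until I1 writes@11)
[I3] 23/24/32/33  (struct: DIV busy until I2 writes@22)
[I4] 24/34/38/39  (RAW R0: wait I3 write@33)
[I5] 25/26/28/29
[I6] 40/41/45/46  (struct: MUL busy until I4 writes@39)

cycle = 46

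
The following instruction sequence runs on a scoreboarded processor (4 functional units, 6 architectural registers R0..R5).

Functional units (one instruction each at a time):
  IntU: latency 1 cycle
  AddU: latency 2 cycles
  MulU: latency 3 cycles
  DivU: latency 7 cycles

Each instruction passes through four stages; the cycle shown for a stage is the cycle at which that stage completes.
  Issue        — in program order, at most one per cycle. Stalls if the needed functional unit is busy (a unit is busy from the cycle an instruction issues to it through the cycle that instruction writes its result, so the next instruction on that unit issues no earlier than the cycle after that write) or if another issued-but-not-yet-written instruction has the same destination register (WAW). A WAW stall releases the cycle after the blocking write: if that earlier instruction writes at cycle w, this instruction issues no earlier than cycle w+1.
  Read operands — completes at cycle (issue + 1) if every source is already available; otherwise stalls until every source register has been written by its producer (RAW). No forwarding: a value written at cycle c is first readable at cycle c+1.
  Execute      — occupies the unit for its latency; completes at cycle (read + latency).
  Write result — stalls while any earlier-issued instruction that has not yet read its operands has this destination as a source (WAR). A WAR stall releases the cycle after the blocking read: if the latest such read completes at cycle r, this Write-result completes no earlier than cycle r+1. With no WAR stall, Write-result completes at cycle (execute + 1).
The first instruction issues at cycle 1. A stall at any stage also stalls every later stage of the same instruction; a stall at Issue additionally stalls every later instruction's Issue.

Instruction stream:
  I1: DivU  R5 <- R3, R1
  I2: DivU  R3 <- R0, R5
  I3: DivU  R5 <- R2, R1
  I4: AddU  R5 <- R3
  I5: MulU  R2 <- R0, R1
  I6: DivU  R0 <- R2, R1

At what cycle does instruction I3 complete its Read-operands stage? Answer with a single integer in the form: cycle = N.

cycle = 22

cycle 1: I1 dispatched to DivU
cycle 2: I1 operands ready
cycle 9: I1 complete
cycle 10: R5←I1
cycle 11: I2 dispatched to DivU
cycle 12: I2 operands ready
cycle 19: I2 complete
cycle 20: R3←I2
cycle 21: I3 dispatched to DivU
cycle 22: I3 operands ready
cycle 29: I3 complete
cycle 30: R5←I3
cycle 31: I4 dispatched to AddU
cycle 32: I4 operands ready, I5 dispatched to MulU
cycle 33: I5 operands ready, I6 dispatched to DivU
cycle 34: I4 complete
cycle 35: R5←I4
cycle 36: I5 complete
cycle 37: R2←I5
cycle 38: I6 operands ready
cycle 45: I6 complete
cycle 46: R0←I6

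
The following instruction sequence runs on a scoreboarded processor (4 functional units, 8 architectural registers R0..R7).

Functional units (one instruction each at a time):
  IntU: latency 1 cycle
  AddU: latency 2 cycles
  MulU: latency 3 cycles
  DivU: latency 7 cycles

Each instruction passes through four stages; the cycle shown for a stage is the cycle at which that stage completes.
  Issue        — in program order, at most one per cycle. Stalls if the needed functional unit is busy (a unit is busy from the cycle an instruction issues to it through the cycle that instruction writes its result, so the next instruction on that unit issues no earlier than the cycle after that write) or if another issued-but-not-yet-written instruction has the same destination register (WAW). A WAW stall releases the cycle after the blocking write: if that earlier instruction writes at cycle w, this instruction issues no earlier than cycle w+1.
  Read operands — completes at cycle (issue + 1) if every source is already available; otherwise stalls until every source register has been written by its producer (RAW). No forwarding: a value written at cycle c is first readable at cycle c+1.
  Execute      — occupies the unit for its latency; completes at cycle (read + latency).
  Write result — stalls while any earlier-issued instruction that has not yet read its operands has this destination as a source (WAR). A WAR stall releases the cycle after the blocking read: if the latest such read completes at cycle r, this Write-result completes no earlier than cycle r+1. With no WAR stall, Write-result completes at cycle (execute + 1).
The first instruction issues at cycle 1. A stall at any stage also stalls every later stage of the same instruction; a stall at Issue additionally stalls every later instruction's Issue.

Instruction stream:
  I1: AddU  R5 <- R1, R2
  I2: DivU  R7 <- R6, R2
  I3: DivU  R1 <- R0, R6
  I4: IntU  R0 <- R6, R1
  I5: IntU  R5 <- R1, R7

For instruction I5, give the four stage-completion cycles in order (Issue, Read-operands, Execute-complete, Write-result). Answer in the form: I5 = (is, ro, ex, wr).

I1 -> (1, 2, 4, 5)
I2 -> (2, 3, 10, 11)
I3 -> (12, 13, 20, 21)  // struct: DivU busy until I2 writes@11
I4 -> (13, 22, 23, 24)  // RAW R1: wait I3 write@21
I5 -> (25, 26, 27, 28)  // struct: IntU busy until I4 writes@24

I5 = (25, 26, 27, 28)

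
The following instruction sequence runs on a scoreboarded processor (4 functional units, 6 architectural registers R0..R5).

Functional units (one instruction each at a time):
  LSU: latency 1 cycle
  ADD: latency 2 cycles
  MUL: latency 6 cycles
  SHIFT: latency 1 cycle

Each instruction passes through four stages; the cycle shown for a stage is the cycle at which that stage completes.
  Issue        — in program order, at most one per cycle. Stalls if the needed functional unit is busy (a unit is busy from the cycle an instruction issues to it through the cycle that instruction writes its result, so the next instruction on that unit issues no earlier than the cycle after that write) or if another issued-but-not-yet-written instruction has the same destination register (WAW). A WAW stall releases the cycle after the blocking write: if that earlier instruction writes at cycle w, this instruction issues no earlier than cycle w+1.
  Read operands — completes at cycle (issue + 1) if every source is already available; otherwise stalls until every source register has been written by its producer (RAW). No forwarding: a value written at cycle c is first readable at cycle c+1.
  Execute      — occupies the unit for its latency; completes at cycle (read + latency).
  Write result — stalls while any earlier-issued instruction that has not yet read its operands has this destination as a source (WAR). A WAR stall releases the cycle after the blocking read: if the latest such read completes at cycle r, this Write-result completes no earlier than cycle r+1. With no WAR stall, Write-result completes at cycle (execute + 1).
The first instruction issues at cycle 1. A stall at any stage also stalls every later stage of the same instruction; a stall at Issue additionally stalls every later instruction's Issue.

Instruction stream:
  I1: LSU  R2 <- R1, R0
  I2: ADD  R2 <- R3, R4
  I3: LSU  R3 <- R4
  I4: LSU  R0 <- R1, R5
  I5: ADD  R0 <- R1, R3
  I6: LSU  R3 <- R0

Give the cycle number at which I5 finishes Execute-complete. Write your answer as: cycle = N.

cycle = 17

1) issue 1, read 2, done 3, write 4
2) issue 5, read 6, done 8, write 9  <WAW R2: wait I1 write@4>
3) issue 6, read 7, done 8, write 9
4) issue 10, read 11, done 12, write 13  <struct: LSU busy until I3 writes@9>
5) issue 14, read 15, done 17, write 18  <WAW R0: wait I4 write@13>
6) issue 15, read 19, done 20, write 21  <RAW R0: wait I5 write@18>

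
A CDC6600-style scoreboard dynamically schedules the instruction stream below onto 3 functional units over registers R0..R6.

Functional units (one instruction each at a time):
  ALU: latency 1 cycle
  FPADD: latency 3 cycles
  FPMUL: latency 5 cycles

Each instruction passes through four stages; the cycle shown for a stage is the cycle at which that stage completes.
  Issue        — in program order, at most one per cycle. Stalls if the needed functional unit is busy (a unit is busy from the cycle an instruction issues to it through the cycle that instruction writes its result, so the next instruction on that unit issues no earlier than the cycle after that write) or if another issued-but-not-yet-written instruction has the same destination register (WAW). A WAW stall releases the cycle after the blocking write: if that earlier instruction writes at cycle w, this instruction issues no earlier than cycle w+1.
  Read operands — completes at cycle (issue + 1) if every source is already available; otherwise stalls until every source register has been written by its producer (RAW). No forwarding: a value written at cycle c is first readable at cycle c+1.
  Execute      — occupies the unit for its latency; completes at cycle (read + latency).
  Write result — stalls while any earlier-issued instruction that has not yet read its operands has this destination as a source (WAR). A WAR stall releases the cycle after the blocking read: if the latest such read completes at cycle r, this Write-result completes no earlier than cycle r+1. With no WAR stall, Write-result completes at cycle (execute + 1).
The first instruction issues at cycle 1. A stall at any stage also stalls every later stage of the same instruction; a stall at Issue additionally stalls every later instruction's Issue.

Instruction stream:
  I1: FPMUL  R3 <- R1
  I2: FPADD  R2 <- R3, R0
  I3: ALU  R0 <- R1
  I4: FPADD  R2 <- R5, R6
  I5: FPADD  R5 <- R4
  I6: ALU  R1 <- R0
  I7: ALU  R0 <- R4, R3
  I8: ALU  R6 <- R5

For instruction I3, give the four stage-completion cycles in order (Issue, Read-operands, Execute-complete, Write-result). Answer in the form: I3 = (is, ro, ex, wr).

I3 = (3, 4, 5, 10)

[1] issue I1 (FPMUL)
[2] I1 read-ops | issue I2 (FPADD)
[3] issue I3 (ALU)
[4] I3 read-ops
[5] I3 finished on ALU
[7] I1 finished on FPMUL
[8] I1→R3
[9] I2 read-ops
[10] I3→R0
[12] I2 finished on FPADD
[13] I2→R2
[14] issue I4 (FPADD)
[15] I4 read-ops
[18] I4 finished on FPADD
[19] I4→R2
[20] issue I5 (FPADD)
[21] I5 read-ops | issue I6 (ALU)
[22] I6 read-ops
[23] I6 finished on ALU
[24] I5 finished on FPADD | I6→R1
[25] I5→R5 | issue I7 (ALU)
[26] I7 read-ops
[27] I7 finished on ALU
[28] I7→R0
[29] issue I8 (ALU)
[30] I8 read-ops
[31] I8 finished on ALU
[32] I8→R6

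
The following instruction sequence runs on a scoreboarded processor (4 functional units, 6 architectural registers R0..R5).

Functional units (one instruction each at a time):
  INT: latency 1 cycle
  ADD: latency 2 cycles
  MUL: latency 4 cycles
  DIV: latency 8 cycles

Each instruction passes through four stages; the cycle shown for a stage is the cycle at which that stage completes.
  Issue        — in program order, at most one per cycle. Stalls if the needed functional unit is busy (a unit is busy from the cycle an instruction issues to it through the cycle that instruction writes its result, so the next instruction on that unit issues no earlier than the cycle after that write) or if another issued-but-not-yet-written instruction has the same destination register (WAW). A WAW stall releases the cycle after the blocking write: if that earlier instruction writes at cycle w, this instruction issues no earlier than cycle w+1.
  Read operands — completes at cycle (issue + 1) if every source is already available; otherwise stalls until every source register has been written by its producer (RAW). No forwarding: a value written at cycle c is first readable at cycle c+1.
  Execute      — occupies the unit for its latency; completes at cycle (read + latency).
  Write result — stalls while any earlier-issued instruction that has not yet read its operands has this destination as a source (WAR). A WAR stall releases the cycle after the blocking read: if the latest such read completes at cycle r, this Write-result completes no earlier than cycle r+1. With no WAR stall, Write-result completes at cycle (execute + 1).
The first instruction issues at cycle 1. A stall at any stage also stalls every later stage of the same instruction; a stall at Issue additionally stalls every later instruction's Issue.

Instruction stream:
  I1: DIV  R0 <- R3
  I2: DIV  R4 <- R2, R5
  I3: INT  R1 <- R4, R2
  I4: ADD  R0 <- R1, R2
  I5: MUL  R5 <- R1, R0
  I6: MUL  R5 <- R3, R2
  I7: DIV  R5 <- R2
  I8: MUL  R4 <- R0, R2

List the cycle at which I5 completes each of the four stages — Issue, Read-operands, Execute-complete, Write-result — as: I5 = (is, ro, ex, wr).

c1: issue I1 (DIV)
c2: I1 read-ops
c10: I1 finished on DIV
c11: I1→R0
c12: issue I2 (DIV)
c13: I2 read-ops | issue I3 (INT)
c14: issue I4 (ADD)
c15: issue I5 (MUL)
c21: I2 finished on DIV
c22: I2→R4
c23: I3 read-ops
c24: I3 finished on INT
c25: I3→R1
c26: I4 read-ops
c28: I4 finished on ADD
c29: I4→R0
c30: I5 read-ops
c34: I5 finished on MUL
c35: I5→R5
c36: issue I6 (MUL)
c37: I6 read-ops
c41: I6 finished on MUL
c42: I6→R5
c43: issue I7 (DIV)
c44: I7 read-ops | issue I8 (MUL)
c45: I8 read-ops
c49: I8 finished on MUL
c50: I8→R4
c52: I7 finished on DIV
c53: I7→R5

I5 = (15, 30, 34, 35)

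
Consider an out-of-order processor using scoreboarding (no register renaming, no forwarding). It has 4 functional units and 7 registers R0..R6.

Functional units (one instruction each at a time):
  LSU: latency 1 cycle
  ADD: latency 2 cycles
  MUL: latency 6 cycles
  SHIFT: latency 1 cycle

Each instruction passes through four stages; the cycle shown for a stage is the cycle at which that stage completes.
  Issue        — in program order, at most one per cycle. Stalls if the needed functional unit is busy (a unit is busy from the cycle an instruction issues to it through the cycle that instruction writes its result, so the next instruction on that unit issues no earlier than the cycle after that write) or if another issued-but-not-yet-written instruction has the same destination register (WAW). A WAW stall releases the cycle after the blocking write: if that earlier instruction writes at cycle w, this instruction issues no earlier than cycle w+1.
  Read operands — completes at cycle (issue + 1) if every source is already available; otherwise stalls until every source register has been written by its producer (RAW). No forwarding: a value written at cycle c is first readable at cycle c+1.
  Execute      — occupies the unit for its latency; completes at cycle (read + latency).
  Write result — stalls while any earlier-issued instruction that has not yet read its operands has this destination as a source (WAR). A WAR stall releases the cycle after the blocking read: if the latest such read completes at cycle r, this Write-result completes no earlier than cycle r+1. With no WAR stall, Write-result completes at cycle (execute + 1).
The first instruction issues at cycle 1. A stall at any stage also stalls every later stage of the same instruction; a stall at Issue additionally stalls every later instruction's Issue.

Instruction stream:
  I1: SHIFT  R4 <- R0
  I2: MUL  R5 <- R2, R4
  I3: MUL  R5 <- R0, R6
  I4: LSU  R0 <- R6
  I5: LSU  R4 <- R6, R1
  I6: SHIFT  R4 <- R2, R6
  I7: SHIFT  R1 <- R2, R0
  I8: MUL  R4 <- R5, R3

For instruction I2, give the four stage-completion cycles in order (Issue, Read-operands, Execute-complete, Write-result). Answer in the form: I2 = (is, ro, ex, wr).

I2 = (2, 5, 11, 12)

[I1] 1/2/3/4
[I2] 2/5/11/12  (RAW R4: wait I1 write@4)
[I3] 13/14/20/21  (struct: MUL busy until I2 writes@12)
[I4] 14/15/16/17
[I5] 18/19/20/21  (struct: LSU busy until I4 writes@17)
[I6] 22/23/24/25  (WAW R4: wait I5 write@21)
[I7] 26/27/28/29  (struct: SHIFT busy until I6 writes@25)
[I8] 27/28/34/35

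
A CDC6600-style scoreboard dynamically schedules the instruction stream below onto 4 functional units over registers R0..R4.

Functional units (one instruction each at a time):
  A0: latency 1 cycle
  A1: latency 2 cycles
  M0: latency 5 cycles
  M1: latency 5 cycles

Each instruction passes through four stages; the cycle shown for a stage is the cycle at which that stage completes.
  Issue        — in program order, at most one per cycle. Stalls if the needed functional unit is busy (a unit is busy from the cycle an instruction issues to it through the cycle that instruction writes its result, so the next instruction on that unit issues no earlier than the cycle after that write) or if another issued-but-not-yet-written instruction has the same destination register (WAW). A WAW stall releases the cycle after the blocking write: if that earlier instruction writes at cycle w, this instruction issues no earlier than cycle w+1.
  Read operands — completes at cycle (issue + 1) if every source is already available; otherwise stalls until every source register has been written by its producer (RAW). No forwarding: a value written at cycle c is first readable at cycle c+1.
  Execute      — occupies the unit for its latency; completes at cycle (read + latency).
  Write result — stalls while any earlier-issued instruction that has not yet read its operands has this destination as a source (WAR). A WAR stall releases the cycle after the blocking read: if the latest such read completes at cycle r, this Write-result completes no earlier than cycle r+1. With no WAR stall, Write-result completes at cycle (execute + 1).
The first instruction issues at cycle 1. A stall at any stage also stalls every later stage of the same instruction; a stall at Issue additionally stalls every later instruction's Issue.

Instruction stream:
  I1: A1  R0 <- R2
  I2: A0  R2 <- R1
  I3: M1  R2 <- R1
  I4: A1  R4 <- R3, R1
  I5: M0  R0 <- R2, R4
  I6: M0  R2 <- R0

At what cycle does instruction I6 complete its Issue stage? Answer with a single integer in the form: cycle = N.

cycle = 21

c1: I1 dispatched to A1
c2: I1 operands ready · I2 dispatched to A0
c3: I2 operands ready
c4: I1 complete · I2 complete
c5: R0←I1 · R2←I2
c6: I3 dispatched to M1
c7: I3 operands ready · I4 dispatched to A1
c8: I4 operands ready · I5 dispatched to M0
c10: I4 complete
c11: R4←I4
c12: I3 complete
c13: R2←I3
c14: I5 operands ready
c19: I5 complete
c20: R0←I5
c21: I6 dispatched to M0
c22: I6 operands ready
c27: I6 complete
c28: R2←I6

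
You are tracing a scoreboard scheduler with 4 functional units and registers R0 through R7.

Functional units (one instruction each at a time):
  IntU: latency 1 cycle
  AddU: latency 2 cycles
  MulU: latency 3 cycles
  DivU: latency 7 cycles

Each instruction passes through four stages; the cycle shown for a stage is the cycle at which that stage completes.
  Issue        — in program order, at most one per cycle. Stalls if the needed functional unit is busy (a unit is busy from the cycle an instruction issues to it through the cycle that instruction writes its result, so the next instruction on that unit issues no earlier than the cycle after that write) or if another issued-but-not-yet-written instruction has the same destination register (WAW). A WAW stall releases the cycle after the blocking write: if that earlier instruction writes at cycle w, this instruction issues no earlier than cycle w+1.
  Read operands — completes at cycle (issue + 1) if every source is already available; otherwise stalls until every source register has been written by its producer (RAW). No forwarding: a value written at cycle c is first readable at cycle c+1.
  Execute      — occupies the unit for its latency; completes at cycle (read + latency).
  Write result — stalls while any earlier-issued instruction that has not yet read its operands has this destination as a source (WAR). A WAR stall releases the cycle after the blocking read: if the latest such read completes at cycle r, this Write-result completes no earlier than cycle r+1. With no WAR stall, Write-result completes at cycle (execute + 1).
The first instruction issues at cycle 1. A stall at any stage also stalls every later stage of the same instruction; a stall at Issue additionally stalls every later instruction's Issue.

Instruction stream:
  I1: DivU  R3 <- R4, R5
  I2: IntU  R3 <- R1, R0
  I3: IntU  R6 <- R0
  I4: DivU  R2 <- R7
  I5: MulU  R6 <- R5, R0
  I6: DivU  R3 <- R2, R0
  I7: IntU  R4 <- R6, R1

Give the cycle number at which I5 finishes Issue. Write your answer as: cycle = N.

cycle = 19

c1: issue I1 (DivU)
c2: I1 read-ops
c9: I1 finished on DivU
c10: I1→R3
c11: issue I2 (IntU)
c12: I2 read-ops
c13: I2 finished on IntU
c14: I2→R3
c15: issue I3 (IntU)
c16: I3 read-ops · issue I4 (DivU)
c17: I3 finished on IntU · I4 read-ops
c18: I3→R6
c19: issue I5 (MulU)
c20: I5 read-ops
c23: I5 finished on MulU
c24: I4 finished on DivU · I5→R6
c25: I4→R2
c26: issue I6 (DivU)
c27: I6 read-ops · issue I7 (IntU)
c28: I7 read-ops
c29: I7 finished on IntU
c30: I7→R4
c34: I6 finished on DivU
c35: I6→R3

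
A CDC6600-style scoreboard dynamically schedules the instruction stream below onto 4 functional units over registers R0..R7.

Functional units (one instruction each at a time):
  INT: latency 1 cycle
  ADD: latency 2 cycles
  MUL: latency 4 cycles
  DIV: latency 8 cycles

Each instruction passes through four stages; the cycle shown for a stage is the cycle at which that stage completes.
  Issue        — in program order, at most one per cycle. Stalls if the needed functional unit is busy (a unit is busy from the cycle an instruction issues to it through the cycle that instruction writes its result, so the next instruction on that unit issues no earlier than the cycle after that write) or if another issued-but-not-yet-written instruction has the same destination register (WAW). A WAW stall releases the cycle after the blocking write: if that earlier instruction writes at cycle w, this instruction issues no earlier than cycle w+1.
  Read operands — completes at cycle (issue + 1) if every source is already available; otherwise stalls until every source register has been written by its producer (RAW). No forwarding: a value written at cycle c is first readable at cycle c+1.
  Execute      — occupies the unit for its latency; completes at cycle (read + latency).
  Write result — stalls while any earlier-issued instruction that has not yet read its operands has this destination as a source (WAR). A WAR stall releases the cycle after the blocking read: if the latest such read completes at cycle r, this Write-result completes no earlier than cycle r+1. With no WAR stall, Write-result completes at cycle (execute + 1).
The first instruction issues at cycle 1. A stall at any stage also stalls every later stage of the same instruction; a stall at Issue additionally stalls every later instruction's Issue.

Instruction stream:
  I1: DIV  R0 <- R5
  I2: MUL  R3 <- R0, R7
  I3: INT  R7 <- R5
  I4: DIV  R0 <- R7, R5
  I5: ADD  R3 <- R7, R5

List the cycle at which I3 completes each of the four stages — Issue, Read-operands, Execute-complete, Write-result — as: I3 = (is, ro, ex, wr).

I3 = (3, 4, 5, 13)

cycle 1: I1 issues→DIV
cycle 2: I1 reads, I2 issues→MUL
cycle 3: I3 issues→INT
cycle 4: I3 reads
cycle 5: I3 exec-done
cycle 10: I1 exec-done
cycle 11: I1 writes R0
cycle 12: I2 reads, I4 issues→DIV
cycle 13: I3 writes R7
cycle 14: I4 reads
cycle 16: I2 exec-done
cycle 17: I2 writes R3
cycle 18: I5 issues→ADD
cycle 19: I5 reads
cycle 21: I5 exec-done
cycle 22: I4 exec-done, I5 writes R3
cycle 23: I4 writes R0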